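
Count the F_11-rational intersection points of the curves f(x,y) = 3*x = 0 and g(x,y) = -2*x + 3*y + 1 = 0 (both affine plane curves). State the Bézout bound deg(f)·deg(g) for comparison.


Common zeros: {(0, 7)}; count = 1; Bézout bound = 1.

deg(f) = 1, deg(g) = 1, so Bézout bound = 1.
Scan x ∈ F_11. For each x, list the y ∈ F_11 with f(x, y) ≡ 0 and those with g(x, y) ≡ 0 (mod 11); the common zeros in that column are the intersection.
  x = 0: f ≡ 0 at y ∈ {0, 1, 2, 3, 4, 5, 6, 7, 8, 9, 10}; g ≡ 0 at y ∈ {7}; common: {7}.
  x = 1: f ≡ 0 at y ∈ ∅; g ≡ 0 at y ∈ {4}; common: ∅.
  x = 2: f ≡ 0 at y ∈ ∅; g ≡ 0 at y ∈ {1}; common: ∅.
  x = 3: f ≡ 0 at y ∈ ∅; g ≡ 0 at y ∈ {9}; common: ∅.
  x = 4: f ≡ 0 at y ∈ ∅; g ≡ 0 at y ∈ {6}; common: ∅.
  x = 5: f ≡ 0 at y ∈ ∅; g ≡ 0 at y ∈ {3}; common: ∅.
  x = 6: f ≡ 0 at y ∈ ∅; g ≡ 0 at y ∈ {0}; common: ∅.
  x = 7: f ≡ 0 at y ∈ ∅; g ≡ 0 at y ∈ {8}; common: ∅.
  x = 8: f ≡ 0 at y ∈ ∅; g ≡ 0 at y ∈ {5}; common: ∅.
  x = 9: f ≡ 0 at y ∈ ∅; g ≡ 0 at y ∈ {2}; common: ∅.
  x = 10: f ≡ 0 at y ∈ ∅; g ≡ 0 at y ∈ {10}; common: ∅.
Collecting: common zeros = {(0, 7)}, so the count is 1.
Comparison with the Bézout bound: 1 ≤ 1 = deg(f)·deg(g), as expected for curves with no common component (the bound is attained).


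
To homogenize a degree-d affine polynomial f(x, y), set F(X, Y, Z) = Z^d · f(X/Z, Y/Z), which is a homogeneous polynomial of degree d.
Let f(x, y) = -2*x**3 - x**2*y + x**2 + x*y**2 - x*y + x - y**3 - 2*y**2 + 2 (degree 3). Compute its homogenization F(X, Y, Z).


F(X, Y, Z) = -2*X**3 - X**2*Y + X**2*Z + X*Y**2 - X*Y*Z + X*Z**2 - Y**3 - 2*Y**2*Z + 2*Z**3

deg(f) = 3.
Substitute x = X/Z, y = Y/Z into f, then multiply by Z^3.
  monomial -2·x^3·y^0 ↦ -2·X^3·Y^0·Z^0.
  monomial -1·x^2·y^1 ↦ -1·X^2·Y^1·Z^0.
  monomial 1·x^2·y^0 ↦ 1·X^2·Y^0·Z^1.
  monomial 1·x^1·y^2 ↦ 1·X^1·Y^2·Z^0.
  monomial -1·x^1·y^1 ↦ -1·X^1·Y^1·Z^1.
  monomial 1·x^1·y^0 ↦ 1·X^1·Y^0·Z^2.
  monomial -1·x^0·y^3 ↦ -1·X^0·Y^3·Z^0.
  monomial -2·x^0·y^2 ↦ -2·X^0·Y^2·Z^1.
  monomial 2·x^0·y^0 ↦ 2·X^0·Y^0·Z^3.
Collecting: F(X, Y, Z) = -2*X**3 - X**2*Y + X**2*Z + X*Y**2 - X*Y*Z + X*Z**2 - Y**3 - 2*Y**2*Z + 2*Z**3.


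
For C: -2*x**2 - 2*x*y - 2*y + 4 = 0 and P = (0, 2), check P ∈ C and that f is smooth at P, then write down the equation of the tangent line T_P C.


Tangent line at P: -4*x - 2*y + 4 = 0.

Step 1: f(0, 2) = 0, so P lies on C.
Step 2: partial derivatives
  f_x(x, y) = -4*x - 2*y, f_y(x, y) = -2*x - 2.
  f_x(P) = -4, f_y(P) = -2 (gradient nonzero, so P is smooth).
Step 3: tangent line at P: -4·(x − 0) + -2·(y − 2) = 0.
Expanding: -4*x - 2*y + 4 = 0.


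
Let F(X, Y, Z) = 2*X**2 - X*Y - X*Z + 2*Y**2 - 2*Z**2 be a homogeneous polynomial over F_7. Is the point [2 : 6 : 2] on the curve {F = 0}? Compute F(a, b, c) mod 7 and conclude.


F(2,6,2) ≡ 0 (mod 7); P is on the curve.

Evaluate F(2, 6, 2) term-by-term (mod 7).
  2*X**2 ↦ 2·4·1·1 = 8
  -X*Y ↦ -1·2·6·1 = -12
  -X*Z ↦ -1·2·1·2 = -4
  2*Y**2 ↦ 2·1·36·1 = 72
  -2*Z**2 ↦ -2·1·1·4 = -8
Sum: F(2, 6, 2) = (8) + (-12) + (-4) + (72) + (-8) = 56.
Reducing mod 7: 56 ≡ 0 (mod 7).
Since F(a, b, c) ≡ 0 (mod 7), P lies on the curve.


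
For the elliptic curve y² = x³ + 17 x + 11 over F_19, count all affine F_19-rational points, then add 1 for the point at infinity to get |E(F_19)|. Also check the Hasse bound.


Affine points = {(0, 7), (0, 12), (6, 5), (6, 14), (7, 6), (7, 13), (9, 0), (11, 3), (11, 16), (12, 9), (12, 10), (13, 4), (13, 15), (16, 3), (16, 16), (17, 8), (17, 11)}; affine count = 17; |E(F_19)| = 18.

Discriminant check: Δ ∝ 4a³ + 27b² = 4·17³ + 27·11² = 4·4913 + 27·121 ≡ 5 (mod 19). Nonzero ⇒ E is nonsingular.
For each x ∈ F_19, compute rhs = x³ + 17·x + 11 mod 19, then count y ∈ F_19 with y² ≡ rhs.
  x = 0: rhs = 11, matching y values: 7, 12 (2 points).
  x = 1: rhs = 10, matching y values: none (0 points).
  x = 2: rhs = 15, matching y values: none (0 points).
  x = 3: rhs = 13, matching y values: none (0 points).
  x = 4: rhs = 10, matching y values: none (0 points).
  x = 5: rhs = 12, matching y values: none (0 points).
  x = 6: rhs = 6, matching y values: 5, 14 (2 points).
  x = 7: rhs = 17, matching y values: 6, 13 (2 points).
  x = 8: rhs = 13, matching y values: none (0 points).
  x = 9: rhs = 0, matching y values: 0 (1 points).
  x = 10: rhs = 3, matching y values: none (0 points).
  x = 11: rhs = 9, matching y values: 3, 16 (2 points).
  x = 12: rhs = 5, matching y values: 9, 10 (2 points).
  x = 13: rhs = 16, matching y values: 4, 15 (2 points).
  x = 14: rhs = 10, matching y values: none (0 points).
  x = 15: rhs = 12, matching y values: none (0 points).
  x = 16: rhs = 9, matching y values: 3, 16 (2 points).
  x = 17: rhs = 7, matching y values: 8, 11 (2 points).
  x = 18: rhs = 12, matching y values: none (0 points).
Total affine count: 17.
Full point count |E(F_19)| = 17 + 1 = 18.
Hasse bound: |18 − (19+1)| = |-2| = 2 ≤ 2√19 ≈ 8.7178 ✓.


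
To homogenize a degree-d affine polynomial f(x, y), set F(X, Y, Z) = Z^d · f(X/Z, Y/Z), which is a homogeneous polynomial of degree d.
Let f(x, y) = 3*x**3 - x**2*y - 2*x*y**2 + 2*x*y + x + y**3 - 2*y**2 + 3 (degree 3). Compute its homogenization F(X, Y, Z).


F(X, Y, Z) = 3*X**3 - X**2*Y - 2*X*Y**2 + 2*X*Y*Z + X*Z**2 + Y**3 - 2*Y**2*Z + 3*Z**3

deg(f) = 3.
Substitute x = X/Z, y = Y/Z into f, then multiply by Z^3.
  monomial 3·x^3·y^0 ↦ 3·X^3·Y^0·Z^0.
  monomial -1·x^2·y^1 ↦ -1·X^2·Y^1·Z^0.
  monomial -2·x^1·y^2 ↦ -2·X^1·Y^2·Z^0.
  monomial 2·x^1·y^1 ↦ 2·X^1·Y^1·Z^1.
  monomial 1·x^1·y^0 ↦ 1·X^1·Y^0·Z^2.
  monomial 1·x^0·y^3 ↦ 1·X^0·Y^3·Z^0.
  monomial -2·x^0·y^2 ↦ -2·X^0·Y^2·Z^1.
  monomial 3·x^0·y^0 ↦ 3·X^0·Y^0·Z^3.
Collecting: F(X, Y, Z) = 3*X**3 - X**2*Y - 2*X*Y**2 + 2*X*Y*Z + X*Z**2 + Y**3 - 2*Y**2*Z + 3*Z**3.


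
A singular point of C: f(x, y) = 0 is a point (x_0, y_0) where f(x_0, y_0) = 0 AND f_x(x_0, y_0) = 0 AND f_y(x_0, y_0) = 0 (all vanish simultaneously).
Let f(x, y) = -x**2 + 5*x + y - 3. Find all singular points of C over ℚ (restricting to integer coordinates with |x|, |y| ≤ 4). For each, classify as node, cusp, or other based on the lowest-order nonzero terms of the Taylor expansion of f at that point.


No singular points in the scanned grid; C is smooth there.

Compute partial derivatives:
  f_x = 5 - 2*x.
  f_y = 1.
f_y = 1 is a nonzero constant, so f_y never vanishes: no point (x, y) can satisfy f = f_x = f_y = 0. In particular no (x, y) ∈ {−4, ..., 4}² is singular; the curve is smooth.


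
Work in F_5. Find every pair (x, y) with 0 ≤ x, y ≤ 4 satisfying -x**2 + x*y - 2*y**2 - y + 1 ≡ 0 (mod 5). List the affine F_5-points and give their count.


Affine F_5-points: {(0, 3), (0, 4), (1, 0), (3, 3), (4, 0), (4, 4)}; count = 6.

For each of the 25 pairs (x, y) ∈ F_5², evaluate f(x, y) mod 5. Record the zeros.
  x = 0: [0↦1, 1↦3, 2↦1, 3↦0, 4↦0]  zeros at y ∈ {3, 4}
  x = 1: [0↦0, 1↦3, 2↦2, 3↦2, 4↦3]  zeros at y ∈ {0}
  x = 2: [0↦2, 1↦1, 2↦1, 3↦2, 4↦4]  zeros at y ∈ ∅
  x = 3: [0↦2, 1↦2, 2↦3, 3↦0, 4↦3]  zeros at y ∈ {3}
  x = 4: [0↦0, 1↦1, 2↦3, 3↦1, 4↦0]  zeros at y ∈ {0, 4}
Collecting zeros: affine points = {(0, 3), (0, 4), (1, 0), (3, 3), (4, 0), (4, 4)}.
Total count |C(F_5)_aff| = 6.


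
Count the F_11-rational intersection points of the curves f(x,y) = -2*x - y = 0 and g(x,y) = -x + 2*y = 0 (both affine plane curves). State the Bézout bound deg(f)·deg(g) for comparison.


Common zeros: {(0, 0)}; count = 1; Bézout bound = 1.

deg(f) = 1, deg(g) = 1, so Bézout bound = 1.
Scan x ∈ F_11. For each x, list the y ∈ F_11 with f(x, y) ≡ 0 and those with g(x, y) ≡ 0 (mod 11); the common zeros in that column are the intersection.
  x = 0: f ≡ 0 at y ∈ {0}; g ≡ 0 at y ∈ {0}; common: {0}.
  x = 1: f ≡ 0 at y ∈ {9}; g ≡ 0 at y ∈ {6}; common: ∅.
  x = 2: f ≡ 0 at y ∈ {7}; g ≡ 0 at y ∈ {1}; common: ∅.
  x = 3: f ≡ 0 at y ∈ {5}; g ≡ 0 at y ∈ {7}; common: ∅.
  x = 4: f ≡ 0 at y ∈ {3}; g ≡ 0 at y ∈ {2}; common: ∅.
  x = 5: f ≡ 0 at y ∈ {1}; g ≡ 0 at y ∈ {8}; common: ∅.
  x = 6: f ≡ 0 at y ∈ {10}; g ≡ 0 at y ∈ {3}; common: ∅.
  x = 7: f ≡ 0 at y ∈ {8}; g ≡ 0 at y ∈ {9}; common: ∅.
  x = 8: f ≡ 0 at y ∈ {6}; g ≡ 0 at y ∈ {4}; common: ∅.
  x = 9: f ≡ 0 at y ∈ {4}; g ≡ 0 at y ∈ {10}; common: ∅.
  x = 10: f ≡ 0 at y ∈ {2}; g ≡ 0 at y ∈ {5}; common: ∅.
Collecting: common zeros = {(0, 0)}, so the count is 1.
Comparison with the Bézout bound: 1 ≤ 1 = deg(f)·deg(g), as expected for curves with no common component (the bound is attained).


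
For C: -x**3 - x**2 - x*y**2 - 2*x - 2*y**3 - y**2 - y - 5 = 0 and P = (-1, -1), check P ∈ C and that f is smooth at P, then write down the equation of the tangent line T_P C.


Tangent line at P: -4*x - 7*y - 11 = 0.

Step 1: f(-1, -1) = 0, so P lies on C.
Step 2: partial derivatives
  f_x(x, y) = -3*x**2 - 2*x - y**2 - 2, f_y(x, y) = -2*x*y - 6*y**2 - 2*y - 1.
  f_x(P) = -4, f_y(P) = -7 (gradient nonzero, so P is smooth).
Step 3: tangent line at P: -4·(x − -1) + -7·(y − -1) = 0.
Expanding: -4*x - 7*y - 11 = 0.


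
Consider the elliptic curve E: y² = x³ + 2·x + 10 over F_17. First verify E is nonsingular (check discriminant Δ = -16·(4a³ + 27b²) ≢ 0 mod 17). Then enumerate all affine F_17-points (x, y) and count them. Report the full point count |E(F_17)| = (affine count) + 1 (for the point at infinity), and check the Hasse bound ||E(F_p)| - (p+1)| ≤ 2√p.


Affine points = {(1, 8), (1, 9), (3, 3), (3, 14), (5, 3), (5, 14), (6, 0), (9, 3), (9, 14), (15, 7), (15, 10)}; affine count = 11; |E(F_17)| = 12.

Discriminant check: Δ ∝ 4a³ + 27b² = 4·2³ + 27·10² = 4·8 + 27·100 ≡ 12 (mod 17). Nonzero ⇒ E is nonsingular.
For each x ∈ F_17, compute rhs = x³ + 2·x + 10 mod 17, then count y ∈ F_17 with y² ≡ rhs.
  x = 0: rhs = 10, matching y values: none (0 points).
  x = 1: rhs = 13, matching y values: 8, 9 (2 points).
  x = 2: rhs = 5, matching y values: none (0 points).
  x = 3: rhs = 9, matching y values: 3, 14 (2 points).
  x = 4: rhs = 14, matching y values: none (0 points).
  x = 5: rhs = 9, matching y values: 3, 14 (2 points).
  x = 6: rhs = 0, matching y values: 0 (1 points).
  x = 7: rhs = 10, matching y values: none (0 points).
  x = 8: rhs = 11, matching y values: none (0 points).
  x = 9: rhs = 9, matching y values: 3, 14 (2 points).
  x = 10: rhs = 10, matching y values: none (0 points).
  x = 11: rhs = 3, matching y values: none (0 points).
  x = 12: rhs = 11, matching y values: none (0 points).
  x = 13: rhs = 6, matching y values: none (0 points).
  x = 14: rhs = 11, matching y values: none (0 points).
  x = 15: rhs = 15, matching y values: 7, 10 (2 points).
  x = 16: rhs = 7, matching y values: none (0 points).
Total affine count: 11.
Full point count |E(F_17)| = 11 + 1 = 12.
Hasse bound: |12 − (17+1)| = |-6| = 6 ≤ 2√17 ≈ 8.2462 ✓.


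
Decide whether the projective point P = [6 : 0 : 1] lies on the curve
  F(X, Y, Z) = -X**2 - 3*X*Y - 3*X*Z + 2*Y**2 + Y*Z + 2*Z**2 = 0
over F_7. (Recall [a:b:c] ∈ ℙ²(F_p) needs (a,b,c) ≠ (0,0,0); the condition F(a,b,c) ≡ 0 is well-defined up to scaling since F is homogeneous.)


F(6,0,1) ≡ 4 (mod 7); P is NOT on the curve.

Evaluate F(6, 0, 1) term-by-term (mod 7).
  -X**2 ↦ -1·36·1·1 = -36
  -3*X*Y ↦ -3·6·0·1 = 0
  -3*X*Z ↦ -3·6·1·1 = -18
  2*Y**2 ↦ 2·1·0·1 = 0
  Y*Z ↦ 1·1·0·1 = 0
  2*Z**2 ↦ 2·1·1·1 = 2
Sum: F(6, 0, 1) = (-36) + (0) + (-18) + (0) + (0) + (2) = -52.
Reducing mod 7: -52 ≡ 4 (mod 7).
Since F(a, b, c) ≡ 4 ≠ 0 (mod 7), P does NOT lie on the curve.


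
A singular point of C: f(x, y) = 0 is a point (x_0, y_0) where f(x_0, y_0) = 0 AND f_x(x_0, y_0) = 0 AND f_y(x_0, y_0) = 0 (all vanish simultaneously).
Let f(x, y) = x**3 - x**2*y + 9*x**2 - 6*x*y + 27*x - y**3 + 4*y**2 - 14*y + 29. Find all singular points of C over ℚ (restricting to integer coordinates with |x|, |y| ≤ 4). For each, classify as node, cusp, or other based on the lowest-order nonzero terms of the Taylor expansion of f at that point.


Singular points: {(-3, 1)}; classification: node.

Compute partial derivatives:
  f_x = 3*x**2 - 2*x*y + 18*x - 6*y + 27.
  f_y = -x**2 - 6*x - 3*y**2 + 8*y - 14.
Scan x_0 ∈ {−4, ..., 4}. For each x_0, f_y(x_0, y) is a polynomial in y; find its integer roots y ∈ {−4, ..., 4}, then test f_x and f at those candidates.
  x = -4: f_y(-4, y) = -3*y**2 + 8*y - 6; no integer root y with |y| ≤ 4.
  x = -3: f_y(-3, y) = -3*y**2 + 8*y - 5; vanishes at y ∈ {1}. (-3, 1): f_x = 0, f = 0 — SINGULAR.
  x = -2: f_y(-2, y) = -3*y**2 + 8*y - 6; no integer root y with |y| ≤ 4.
  x = -1: f_y(-1, y) = -3*y**2 + 8*y - 9; no integer root y with |y| ≤ 4.
  x = 0: f_y(0, y) = -3*y**2 + 8*y - 14; no integer root y with |y| ≤ 4.
  x = 1: f_y(1, y) = -3*y**2 + 8*y - 21; no integer root y with |y| ≤ 4.
  x = 2: f_y(2, y) = -3*y**2 + 8*y - 30; no integer root y with |y| ≤ 4.
  x = 3: f_y(3, y) = -3*y**2 + 8*y - 41; no integer root y with |y| ≤ 4.
  x = 4: f_y(4, y) = -3*y**2 + 8*y - 54; no integer root y with |y| ≤ 4.
Only singular point on the grid: (-3, 1).
Classify: substitute x = -3 + u, y = 1 + v and expand: f = u**3 - u**2*v - u**2 - v**3 + v**2.
No constant or linear terms (consistent with a singular point). Quadratic part: -u**2 + v**2. Cubic part: u**3 - u**2*v - v**3.
The quadratic part v**2 - u**2 = (v − u)(v + u) splits into two distinct linear factors, so there are two distinct tangent lines y − 1 = ±(x − -3) — this is a node (ordinary double point).
Classification: node.


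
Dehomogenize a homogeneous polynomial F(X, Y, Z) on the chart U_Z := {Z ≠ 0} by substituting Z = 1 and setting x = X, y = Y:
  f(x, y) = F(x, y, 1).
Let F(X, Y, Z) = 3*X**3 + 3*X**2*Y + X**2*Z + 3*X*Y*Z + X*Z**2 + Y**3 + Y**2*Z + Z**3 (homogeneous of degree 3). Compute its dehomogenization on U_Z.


f(x, y) = 3*x**3 + 3*x**2*y + x**2 + 3*x*y + x + y**3 + y**2 + 1

On U_Z we set Z = 1. Each monomial c·X^i·Y^j·Z^k in F becomes c·x^i·y^j·1^k = c·x^i·y^j.
Substituting Z = 1: F(X, Y, 1) = 3*x**3 + 3*x**2*y + x**2 + 3*x*y + x + y**3 + y**2 + 1.
Note: deg(f) ≤ deg(F) = 3; strict inequality happens when F is divisible by Z (lost terms).


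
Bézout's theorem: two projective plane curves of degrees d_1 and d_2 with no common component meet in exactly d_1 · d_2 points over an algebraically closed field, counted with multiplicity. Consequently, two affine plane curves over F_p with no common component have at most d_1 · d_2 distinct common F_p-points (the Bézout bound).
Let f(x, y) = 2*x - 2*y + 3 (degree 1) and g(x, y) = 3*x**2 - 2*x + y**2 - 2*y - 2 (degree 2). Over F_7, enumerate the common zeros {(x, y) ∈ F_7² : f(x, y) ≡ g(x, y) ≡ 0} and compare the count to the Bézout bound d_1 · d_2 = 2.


Common zeros: ∅; count = 0; Bézout bound = 2.

deg(f) = 1, deg(g) = 2, so Bézout bound = 2.
Scan x ∈ F_7. For each x, list the y ∈ F_7 with f(x, y) ≡ 0 and those with g(x, y) ≡ 0 (mod 7); the common zeros in that column are the intersection.
  x = 0: f ≡ 0 at y ∈ {5}; g ≡ 0 at y ∈ ∅; common: ∅.
  x = 1: f ≡ 0 at y ∈ {6}; g ≡ 0 at y ∈ {4, 5}; common: ∅.
  x = 2: f ≡ 0 at y ∈ {0}; g ≡ 0 at y ∈ {4, 5}; common: ∅.
  x = 3: f ≡ 0 at y ∈ {1}; g ≡ 0 at y ∈ ∅; common: ∅.
  x = 4: f ≡ 0 at y ∈ {2}; g ≡ 0 at y ∈ ∅; common: ∅.
  x = 5: f ≡ 0 at y ∈ {3}; g ≡ 0 at y ∈ {0, 2}; common: ∅.
  x = 6: f ≡ 0 at y ∈ {4}; g ≡ 0 at y ∈ ∅; common: ∅.
Collecting: common zeros = ∅, so the count is 0.
Comparison with the Bézout bound: 0 ≤ 2 = deg(f)·deg(g), as expected for curves with no common component (the affine F_7-count falls short of the bound because intersections may lie at infinity, over extension fields, or carry multiplicity).


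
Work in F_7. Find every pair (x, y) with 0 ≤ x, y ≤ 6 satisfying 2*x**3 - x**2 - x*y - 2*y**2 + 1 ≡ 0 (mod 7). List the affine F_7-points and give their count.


Affine F_7-points: {(0, 2), (0, 5)}; count = 2.

For each of the 49 pairs (x, y) ∈ F_7², evaluate f(x, y) mod 7. Record the zeros.
  x = 0: [0↦1, 1↦6, 2↦0, 3↦4, 4↦4, 5↦0, 6↦6]  zeros at y ∈ {2, 5}
  x = 1: [0↦2, 1↦6, 2↦6, 3↦2, 4↦1, 5↦3, 6↦1]  zeros at y ∈ ∅
  x = 2: [0↦6, 1↦2, 2↦1, 3↦3, 4↦1, 5↦2, 6↦6]  zeros at y ∈ ∅
  x = 3: [0↦4, 1↦6, 2↦4, 3↦5, 4↦2, 5↦2, 6↦5]  zeros at y ∈ ∅
  x = 4: [0↦1, 1↦2, 2↦6, 3↦6, 4↦2, 5↦1, 6↦3]  zeros at y ∈ ∅
  x = 5: [0↦2, 1↦2, 2↦5, 3↦4, 4↦6, 5↦4, 6↦5]  zeros at y ∈ ∅
  x = 6: [0↦5, 1↦4, 2↦6, 3↦4, 4↦5, 5↦2, 6↦2]  zeros at y ∈ ∅
Collecting zeros: affine points = {(0, 2), (0, 5)}.
Total count |C(F_7)_aff| = 2.


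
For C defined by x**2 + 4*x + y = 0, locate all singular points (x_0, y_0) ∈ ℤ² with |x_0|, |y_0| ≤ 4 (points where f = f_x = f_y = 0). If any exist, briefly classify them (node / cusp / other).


No singular points in the scanned grid; C is smooth there.

Compute partial derivatives:
  f_x = 2*x + 4.
  f_y = 1.
f_y = 1 is a nonzero constant, so f_y never vanishes: no point (x, y) can satisfy f = f_x = f_y = 0. In particular no (x, y) ∈ {−4, ..., 4}² is singular; the curve is smooth.


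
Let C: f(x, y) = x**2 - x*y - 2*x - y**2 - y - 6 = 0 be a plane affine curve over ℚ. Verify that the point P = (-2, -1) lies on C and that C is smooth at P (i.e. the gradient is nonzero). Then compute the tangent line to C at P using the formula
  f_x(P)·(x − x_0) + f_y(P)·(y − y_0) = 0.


Tangent line at P: -5*x + 3*y - 7 = 0.

Step 1: f(-2, -1) = 0, so P lies on C.
Step 2: partial derivatives
  f_x(x, y) = 2*x - y - 2, f_y(x, y) = -x - 2*y - 1.
  f_x(P) = -5, f_y(P) = 3 (gradient nonzero, so P is smooth).
Step 3: tangent line at P: -5·(x − -2) + 3·(y − -1) = 0.
Expanding: -5*x + 3*y - 7 = 0.


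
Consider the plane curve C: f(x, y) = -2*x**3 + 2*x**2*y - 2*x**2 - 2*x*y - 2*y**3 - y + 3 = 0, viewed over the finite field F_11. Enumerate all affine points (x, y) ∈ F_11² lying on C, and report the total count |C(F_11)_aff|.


Affine F_11-points: {(0, 1), (2, 3), (2, 9), (2, 10), (3, 5), (4, 6), (4, 7), (4, 9), (5, 0), (5, 5), (5, 6), (7, 0), (7, 5), (7, 6), (9, 0)}; count = 15.

For each of the 121 pairs (x, y) ∈ F_11², evaluate f(x, y) mod 11. Record the zeros.
  x = 0: [0↦3, 1↦0, 2↦7, 3↦1, 4↦3, 5↦1, 6↦5, 7↦3, 8↦5, 9↦10, 10↦6]  zeros at y ∈ {1}
  x = 1: [0↦10, 1↦7, 2↦3, 3↦8, 4↦10, 5↦8, 6↦1, 7↦10, 8↦1, 9↦6, 10↦2]  zeros at y ∈ ∅
  x = 2: [0↦1, 1↦2, 2↦2, 3↦0, 4↦6, 5↦8, 6↦5, 7↦7, 8↦2, 9↦0, 10↦0]  zeros at y ∈ {3, 9, 10}
  x = 3: [0↦8, 1↦6, 2↦3, 3↦9, 4↦1, 5↦0, 6↦5, 7↦4, 8↦7, 9↦2, 10↦10]  zeros at y ∈ {5}
  x = 4: [0↦8, 1↦7, 2↦5, 3↦1, 4↦5, 5↦5, 6↦0, 7↦0, 8↦4, 9↦0, 10↦9]  zeros at y ∈ {6, 7, 9}
  x = 5: [0↦0, 1↦4, 2↦7, 3↦8, 4↦6, 5↦0, 6↦0, 7↦5, 8↦3, 9↦4, 10↦7]  zeros at y ∈ {0, 5, 6}
  x = 6: [0↦5, 1↦7, 2↦8, 3↦7, 4↦3, 5↦6, 6↦4, 7↦7, 8↦3, 9↦2, 10↦3]  zeros at y ∈ ∅
  x = 7: [0↦0, 1↦4, 2↦7, 3↦8, 4↦6, 5↦0, 6↦0, 7↦5, 8↦3, 9↦4, 10↦7]  zeros at y ∈ {0, 5, 6}
  x = 8: [0↦6, 1↦5, 2↦3, 3↦10, 4↦3, 5↦3, 6↦9, 7↦9, 8↦2, 9↦9, 10↦7]  zeros at y ∈ ∅
  x = 9: [0↦0, 1↦9, 2↦6, 3↦1, 4↦4, 5↦3, 6↦8, 7↦7, 8↦10, 9↦5, 10↦2]  zeros at y ∈ {0}
  x = 10: [0↦3, 1↦4, 2↦4, 3↦2, 4↦8, 5↦10, 6↦7, 7↦9, 8↦4, 9↦2, 10↦2]  zeros at y ∈ ∅
Collecting zeros: affine points = {(0, 1), (2, 3), (2, 9), (2, 10), (3, 5), (4, 6), (4, 7), (4, 9), (5, 0), (5, 5), (5, 6), (7, 0), (7, 5), (7, 6), (9, 0)}.
Total count |C(F_11)_aff| = 15.


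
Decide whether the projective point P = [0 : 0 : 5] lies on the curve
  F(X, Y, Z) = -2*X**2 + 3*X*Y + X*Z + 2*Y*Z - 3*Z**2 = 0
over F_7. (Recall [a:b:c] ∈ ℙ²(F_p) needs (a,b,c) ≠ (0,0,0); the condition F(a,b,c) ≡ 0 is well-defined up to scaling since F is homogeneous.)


F(0,0,5) ≡ 2 (mod 7); P is NOT on the curve.

Evaluate F(0, 0, 5) term-by-term (mod 7).
  -2*X**2 ↦ -2·0·1·1 = 0
  3*X*Y ↦ 3·0·0·1 = 0
  X*Z ↦ 1·0·1·5 = 0
  2*Y*Z ↦ 2·1·0·5 = 0
  -3*Z**2 ↦ -3·1·1·25 = -75
Sum: F(0, 0, 5) = (0) + (0) + (0) + (0) + (-75) = -75.
Reducing mod 7: -75 ≡ 2 (mod 7).
Since F(a, b, c) ≡ 2 ≠ 0 (mod 7), P does NOT lie on the curve.


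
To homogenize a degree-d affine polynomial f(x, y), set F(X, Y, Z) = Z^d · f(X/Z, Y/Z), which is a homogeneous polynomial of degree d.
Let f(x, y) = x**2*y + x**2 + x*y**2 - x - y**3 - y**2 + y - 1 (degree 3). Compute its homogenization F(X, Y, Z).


F(X, Y, Z) = X**2*Y + X**2*Z + X*Y**2 - X*Z**2 - Y**3 - Y**2*Z + Y*Z**2 - Z**3

deg(f) = 3.
Substitute x = X/Z, y = Y/Z into f, then multiply by Z^3.
  monomial 1·x^2·y^1 ↦ 1·X^2·Y^1·Z^0.
  monomial 1·x^2·y^0 ↦ 1·X^2·Y^0·Z^1.
  monomial 1·x^1·y^2 ↦ 1·X^1·Y^2·Z^0.
  monomial -1·x^1·y^0 ↦ -1·X^1·Y^0·Z^2.
  monomial -1·x^0·y^3 ↦ -1·X^0·Y^3·Z^0.
  monomial -1·x^0·y^2 ↦ -1·X^0·Y^2·Z^1.
  monomial 1·x^0·y^1 ↦ 1·X^0·Y^1·Z^2.
  monomial -1·x^0·y^0 ↦ -1·X^0·Y^0·Z^3.
Collecting: F(X, Y, Z) = X**2*Y + X**2*Z + X*Y**2 - X*Z**2 - Y**3 - Y**2*Z + Y*Z**2 - Z**3.


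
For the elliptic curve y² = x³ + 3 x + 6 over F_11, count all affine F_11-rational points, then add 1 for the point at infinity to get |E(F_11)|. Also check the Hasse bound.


Affine points = {(2, 3), (2, 8), (3, 3), (3, 8), (4, 4), (4, 7), (5, 5), (5, 6), (6, 3), (6, 8), (8, 5), (8, 6), (9, 5), (9, 6)}; affine count = 14; |E(F_11)| = 15.

Discriminant check: Δ ∝ 4a³ + 27b² = 4·3³ + 27·6² = 4·27 + 27·36 ≡ 2 (mod 11). Nonzero ⇒ E is nonsingular.
For each x ∈ F_11, compute rhs = x³ + 3·x + 6 mod 11, then count y ∈ F_11 with y² ≡ rhs.
  x = 0: rhs = 6, matching y values: none (0 points).
  x = 1: rhs = 10, matching y values: none (0 points).
  x = 2: rhs = 9, matching y values: 3, 8 (2 points).
  x = 3: rhs = 9, matching y values: 3, 8 (2 points).
  x = 4: rhs = 5, matching y values: 4, 7 (2 points).
  x = 5: rhs = 3, matching y values: 5, 6 (2 points).
  x = 6: rhs = 9, matching y values: 3, 8 (2 points).
  x = 7: rhs = 7, matching y values: none (0 points).
  x = 8: rhs = 3, matching y values: 5, 6 (2 points).
  x = 9: rhs = 3, matching y values: 5, 6 (2 points).
  x = 10: rhs = 2, matching y values: none (0 points).
Total affine count: 14.
Full point count |E(F_11)| = 14 + 1 = 15.
Hasse bound: |15 − (11+1)| = |3| = 3 ≤ 2√11 ≈ 6.6332 ✓.


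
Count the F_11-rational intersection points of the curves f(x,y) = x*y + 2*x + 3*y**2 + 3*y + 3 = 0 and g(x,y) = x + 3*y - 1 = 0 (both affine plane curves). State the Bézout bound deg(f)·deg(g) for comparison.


Common zeros: {(10, 8)}; count = 1; Bézout bound = 2.

deg(f) = 2, deg(g) = 1, so Bézout bound = 2.
Scan x ∈ F_11. For each x, list the y ∈ F_11 with f(x, y) ≡ 0 and those with g(x, y) ≡ 0 (mod 11); the common zeros in that column are the intersection.
  x = 0: f ≡ 0 at y ∈ ∅; g ≡ 0 at y ∈ {4}; common: ∅.
  x = 1: f ≡ 0 at y ∈ {3}; g ≡ 0 at y ∈ {0}; common: ∅.
  x = 2: f ≡ 0 at y ∈ ∅; g ≡ 0 at y ∈ {7}; common: ∅.
  x = 3: f ≡ 0 at y ∈ {2, 7}; g ≡ 0 at y ∈ {3}; common: ∅.
  x = 4: f ≡ 0 at y ∈ {0, 5}; g ≡ 0 at y ∈ {10}; common: ∅.
  x = 5: f ≡ 0 at y ∈ ∅; g ≡ 0 at y ∈ {6}; common: ∅.
  x = 6: f ≡ 0 at y ∈ {4}; g ≡ 0 at y ∈ {2}; common: ∅.
  x = 7: f ≡ 0 at y ∈ ∅; g ≡ 0 at y ∈ {9}; common: ∅.
  x = 8: f ≡ 0 at y ∈ {1, 10}; g ≡ 0 at y ∈ {5}; common: ∅.
  x = 9: f ≡ 0 at y ∈ ∅; g ≡ 0 at y ∈ {1}; common: ∅.
  x = 10: f ≡ 0 at y ∈ {6, 8}; g ≡ 0 at y ∈ {8}; common: {8}.
Collecting: common zeros = {(10, 8)}, so the count is 1.
Comparison with the Bézout bound: 1 ≤ 2 = deg(f)·deg(g), as expected for curves with no common component (the affine F_11-count falls short of the bound because intersections may lie at infinity, over extension fields, or carry multiplicity).


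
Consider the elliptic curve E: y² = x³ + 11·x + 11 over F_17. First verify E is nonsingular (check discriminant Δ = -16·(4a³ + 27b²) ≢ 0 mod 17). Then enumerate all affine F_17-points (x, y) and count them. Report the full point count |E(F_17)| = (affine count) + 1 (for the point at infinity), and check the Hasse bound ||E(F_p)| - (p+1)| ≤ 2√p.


Affine points = {(4, 0), (5, 2), (5, 15), (6, 2), (6, 15), (8, 4), (8, 13), (10, 4), (10, 13), (11, 1), (11, 16), (12, 1), (12, 16), (14, 6), (14, 11), (15, 7), (15, 10), (16, 4), (16, 13)}; affine count = 19; |E(F_17)| = 20.

Discriminant check: Δ ∝ 4a³ + 27b² = 4·11³ + 27·11² = 4·1331 + 27·121 ≡ 6 (mod 17). Nonzero ⇒ E is nonsingular.
For each x ∈ F_17, compute rhs = x³ + 11·x + 11 mod 17, then count y ∈ F_17 with y² ≡ rhs.
  x = 0: rhs = 11, matching y values: none (0 points).
  x = 1: rhs = 6, matching y values: none (0 points).
  x = 2: rhs = 7, matching y values: none (0 points).
  x = 3: rhs = 3, matching y values: none (0 points).
  x = 4: rhs = 0, matching y values: 0 (1 points).
  x = 5: rhs = 4, matching y values: 2, 15 (2 points).
  x = 6: rhs = 4, matching y values: 2, 15 (2 points).
  x = 7: rhs = 6, matching y values: none (0 points).
  x = 8: rhs = 16, matching y values: 4, 13 (2 points).
  x = 9: rhs = 6, matching y values: none (0 points).
  x = 10: rhs = 16, matching y values: 4, 13 (2 points).
  x = 11: rhs = 1, matching y values: 1, 16 (2 points).
  x = 12: rhs = 1, matching y values: 1, 16 (2 points).
  x = 13: rhs = 5, matching y values: none (0 points).
  x = 14: rhs = 2, matching y values: 6, 11 (2 points).
  x = 15: rhs = 15, matching y values: 7, 10 (2 points).
  x = 16: rhs = 16, matching y values: 4, 13 (2 points).
Total affine count: 19.
Full point count |E(F_17)| = 19 + 1 = 20.
Hasse bound: |20 − (17+1)| = |2| = 2 ≤ 2√17 ≈ 8.2462 ✓.


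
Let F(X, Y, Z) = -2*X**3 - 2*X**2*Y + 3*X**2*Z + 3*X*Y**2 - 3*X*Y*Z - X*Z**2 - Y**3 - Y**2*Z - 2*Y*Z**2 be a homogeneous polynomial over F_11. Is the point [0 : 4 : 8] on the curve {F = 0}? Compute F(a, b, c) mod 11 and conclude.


F(0,4,8) ≡ 0 (mod 11); P is on the curve.

Evaluate F(0, 4, 8) term-by-term (mod 11).
  -2*X**3 ↦ -2·0·1·1 = 0
  -2*X**2*Y ↦ -2·0·4·1 = 0
  3*X**2*Z ↦ 3·0·1·8 = 0
  3*X*Y**2 ↦ 3·0·16·1 = 0
  -3*X*Y*Z ↦ -3·0·4·8 = 0
  -X*Z**2 ↦ -1·0·1·64 = 0
  -Y**3 ↦ -1·1·64·1 = -64
  -Y**2*Z ↦ -1·1·16·8 = -128
  -2*Y*Z**2 ↦ -2·1·4·64 = -512
Sum: F(0, 4, 8) = (0) + (0) + (0) + (0) + (0) + (0) + (-64) + (-128) + (-512) = -704.
Reducing mod 11: -704 ≡ 0 (mod 11).
Since F(a, b, c) ≡ 0 (mod 11), P lies on the curve.


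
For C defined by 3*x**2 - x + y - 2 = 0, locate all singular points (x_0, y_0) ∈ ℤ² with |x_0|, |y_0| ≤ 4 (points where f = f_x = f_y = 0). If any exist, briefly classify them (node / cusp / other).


No singular points in the scanned grid; C is smooth there.

Compute partial derivatives:
  f_x = 6*x - 1.
  f_y = 1.
f_y = 1 is a nonzero constant, so f_y never vanishes: no point (x, y) can satisfy f = f_x = f_y = 0. In particular no (x, y) ∈ {−4, ..., 4}² is singular; the curve is smooth.


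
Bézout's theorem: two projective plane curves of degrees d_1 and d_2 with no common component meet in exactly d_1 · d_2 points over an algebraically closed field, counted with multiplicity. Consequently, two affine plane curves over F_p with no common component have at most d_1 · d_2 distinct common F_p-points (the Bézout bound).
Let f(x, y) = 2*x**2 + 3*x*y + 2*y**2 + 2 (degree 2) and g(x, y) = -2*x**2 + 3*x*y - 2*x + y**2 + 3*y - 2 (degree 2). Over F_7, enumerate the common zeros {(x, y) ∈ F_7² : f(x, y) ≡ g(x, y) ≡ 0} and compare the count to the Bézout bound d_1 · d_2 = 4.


Common zeros: ∅; count = 0; Bézout bound = 4.

deg(f) = 2, deg(g) = 2, so Bézout bound = 4.
Scan x ∈ F_7. For each x, list the y ∈ F_7 with f(x, y) ≡ 0 and those with g(x, y) ≡ 0 (mod 7); the common zeros in that column are the intersection.
  x = 0: f ≡ 0 at y ∈ ∅; g ≡ 0 at y ∈ ∅; common: ∅.
  x = 1: f ≡ 0 at y ∈ ∅; g ≡ 0 at y ∈ {3, 5}; common: ∅.
  x = 2: f ≡ 0 at y ∈ ∅; g ≡ 0 at y ∈ {0, 5}; common: ∅.
  x = 3: f ≡ 0 at y ∈ ∅; g ≡ 0 at y ∈ ∅; common: ∅.
  x = 4: f ≡ 0 at y ∈ ∅; g ≡ 0 at y ∈ {0, 6}; common: ∅.
  x = 5: f ≡ 0 at y ∈ ∅; g ≡ 0 at y ∈ ∅; common: ∅.
  x = 6: f ≡ 0 at y ∈ ∅; g ≡ 0 at y ∈ {3, 4}; common: ∅.
Collecting: common zeros = ∅, so the count is 0.
Comparison with the Bézout bound: 0 ≤ 4 = deg(f)·deg(g), as expected for curves with no common component (the affine F_7-count falls short of the bound because intersections may lie at infinity, over extension fields, or carry multiplicity).


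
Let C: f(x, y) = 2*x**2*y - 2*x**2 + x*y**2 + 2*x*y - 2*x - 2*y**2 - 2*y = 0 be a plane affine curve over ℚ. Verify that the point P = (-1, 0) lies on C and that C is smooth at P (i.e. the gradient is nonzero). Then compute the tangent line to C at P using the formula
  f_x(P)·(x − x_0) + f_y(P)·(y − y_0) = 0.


Tangent line at P: 2*x - 2*y + 2 = 0.

Step 1: f(-1, 0) = 0, so P lies on C.
Step 2: partial derivatives
  f_x(x, y) = 4*x*y - 4*x + y**2 + 2*y - 2, f_y(x, y) = 2*x**2 + 2*x*y + 2*x - 4*y - 2.
  f_x(P) = 2, f_y(P) = -2 (gradient nonzero, so P is smooth).
Step 3: tangent line at P: 2·(x − -1) + -2·(y − 0) = 0.
Expanding: 2*x - 2*y + 2 = 0.


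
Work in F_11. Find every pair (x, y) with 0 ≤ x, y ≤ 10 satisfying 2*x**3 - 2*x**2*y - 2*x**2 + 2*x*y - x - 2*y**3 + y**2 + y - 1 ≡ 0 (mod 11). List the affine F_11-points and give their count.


Affine F_11-points: {(0, 2), (1, 3), (1, 4), (1, 10), (2, 8), (2, 10), (3, 7), (4, 2), (5, 1), (5, 8), (7, 3), (7, 7), (8, 10), (9, 7), (10, 2), (10, 6), (10, 9)}; count = 17.

For each of the 121 pairs (x, y) ∈ F_11², evaluate f(x, y) mod 11. Record the zeros.
  x = 0: [0↦10, 1↦10, 2↦0, 3↦1, 4↦1, 5↦10, 6↦5, 7↦7, 8↦4, 9↦6, 10↦1]  zeros at y ∈ {2}
  x = 1: [0↦9, 1↦9, 2↦10, 3↦0, 4↦0, 5↦9, 6↦4, 7↦6, 8↦3, 9↦5, 10↦0]  zeros at y ∈ {3, 4, 10}
  x = 2: [0↦5, 1↦1, 2↦9, 3↦6, 4↦2, 5↦7, 6↦9, 7↦7, 8↦0, 9↦9, 10↦0]  zeros at y ∈ {8, 10}
  x = 3: [0↦10, 1↦9, 2↦9, 3↦9, 4↦8, 5↦5, 6↦10, 7↦0, 8↦7, 9↦8, 10↦2]  zeros at y ∈ {7}
  x = 4: [0↦3, 1↦1, 2↦0, 3↦10, 4↦8, 5↦4, 6↦8, 7↦8, 8↦3, 9↦3, 10↦7]  zeros at y ∈ {2}
  x = 5: [0↦7, 1↦0, 2↦5, 3↦10, 4↦3, 5↦5, 6↦4, 7↦10, 8↦0, 9↦6, 10↦5]  zeros at y ∈ {1, 8}
  x = 6: [0↦1, 1↦7, 2↦3, 3↦10, 4↦5, 5↦9, 6↦10, 7↦7, 8↦10, 9↦7, 10↦8]  zeros at y ∈ ∅
  x = 7: [0↦8, 1↦1, 2↦6, 3↦0, 4↦4, 5↦6, 6↦5, 7↦0, 8↦1, 9↦7, 10↦6]  zeros at y ∈ {3, 7}
  x = 8: [0↦7, 1↦5, 2↦4, 3↦3, 4↦1, 5↦8, 6↦1, 7↦1, 8↦7, 9↦7, 10↦0]  zeros at y ∈ {10}
  x = 9: [0↦10, 1↦9, 2↦9, 3↦9, 4↦8, 5↦5, 6↦10, 7↦0, 8↦7, 9↦8, 10↦2]  zeros at y ∈ {7}
  x = 10: [0↦7, 1↦3, 2↦0, 3↦8, 4↦4, 5↦9, 6↦0, 7↦9, 8↦2, 9↦0, 10↦2]  zeros at y ∈ {2, 6, 9}
Collecting zeros: affine points = {(0, 2), (1, 3), (1, 4), (1, 10), (2, 8), (2, 10), (3, 7), (4, 2), (5, 1), (5, 8), (7, 3), (7, 7), (8, 10), (9, 7), (10, 2), (10, 6), (10, 9)}.
Total count |C(F_11)_aff| = 17.


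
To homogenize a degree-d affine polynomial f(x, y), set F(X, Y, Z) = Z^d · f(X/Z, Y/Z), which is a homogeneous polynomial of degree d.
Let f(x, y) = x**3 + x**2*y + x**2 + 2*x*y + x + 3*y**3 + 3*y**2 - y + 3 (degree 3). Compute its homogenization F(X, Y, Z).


F(X, Y, Z) = X**3 + X**2*Y + X**2*Z + 2*X*Y*Z + X*Z**2 + 3*Y**3 + 3*Y**2*Z - Y*Z**2 + 3*Z**3

deg(f) = 3.
Substitute x = X/Z, y = Y/Z into f, then multiply by Z^3.
  monomial 1·x^3·y^0 ↦ 1·X^3·Y^0·Z^0.
  monomial 1·x^2·y^1 ↦ 1·X^2·Y^1·Z^0.
  monomial 1·x^2·y^0 ↦ 1·X^2·Y^0·Z^1.
  monomial 2·x^1·y^1 ↦ 2·X^1·Y^1·Z^1.
  monomial 1·x^1·y^0 ↦ 1·X^1·Y^0·Z^2.
  monomial 3·x^0·y^3 ↦ 3·X^0·Y^3·Z^0.
  monomial 3·x^0·y^2 ↦ 3·X^0·Y^2·Z^1.
  monomial -1·x^0·y^1 ↦ -1·X^0·Y^1·Z^2.
  monomial 3·x^0·y^0 ↦ 3·X^0·Y^0·Z^3.
Collecting: F(X, Y, Z) = X**3 + X**2*Y + X**2*Z + 2*X*Y*Z + X*Z**2 + 3*Y**3 + 3*Y**2*Z - Y*Z**2 + 3*Z**3.


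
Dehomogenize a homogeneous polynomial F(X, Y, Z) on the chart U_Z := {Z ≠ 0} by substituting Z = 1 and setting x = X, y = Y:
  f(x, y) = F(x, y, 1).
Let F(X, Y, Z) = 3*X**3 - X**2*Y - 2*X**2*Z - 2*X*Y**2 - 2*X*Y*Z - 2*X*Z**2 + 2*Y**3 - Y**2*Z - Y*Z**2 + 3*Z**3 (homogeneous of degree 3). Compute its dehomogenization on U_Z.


f(x, y) = 3*x**3 - x**2*y - 2*x**2 - 2*x*y**2 - 2*x*y - 2*x + 2*y**3 - y**2 - y + 3

On U_Z we set Z = 1. Each monomial c·X^i·Y^j·Z^k in F becomes c·x^i·y^j·1^k = c·x^i·y^j.
Substituting Z = 1: F(X, Y, 1) = 3*x**3 - x**2*y - 2*x**2 - 2*x*y**2 - 2*x*y - 2*x + 2*y**3 - y**2 - y + 3.
Note: deg(f) ≤ deg(F) = 3; strict inequality happens when F is divisible by Z (lost terms).


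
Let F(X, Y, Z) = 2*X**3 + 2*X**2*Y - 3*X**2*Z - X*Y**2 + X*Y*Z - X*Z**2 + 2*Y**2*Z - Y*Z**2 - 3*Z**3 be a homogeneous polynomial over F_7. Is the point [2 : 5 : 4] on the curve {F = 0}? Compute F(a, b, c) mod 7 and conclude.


F(2,5,4) ≡ 6 (mod 7); P is NOT on the curve.

Evaluate F(2, 5, 4) term-by-term (mod 7).
  2*X**3 ↦ 2·8·1·1 = 16
  2*X**2*Y ↦ 2·4·5·1 = 40
  -3*X**2*Z ↦ -3·4·1·4 = -48
  -X*Y**2 ↦ -1·2·25·1 = -50
  X*Y*Z ↦ 1·2·5·4 = 40
  -X*Z**2 ↦ -1·2·1·16 = -32
  2*Y**2*Z ↦ 2·1·25·4 = 200
  -Y*Z**2 ↦ -1·1·5·16 = -80
  -3*Z**3 ↦ -3·1·1·64 = -192
Sum: F(2, 5, 4) = (16) + (40) + (-48) + (-50) + (40) + (-32) + (200) + (-80) + (-192) = -106.
Reducing mod 7: -106 ≡ 6 (mod 7).
Since F(a, b, c) ≡ 6 ≠ 0 (mod 7), P does NOT lie on the curve.


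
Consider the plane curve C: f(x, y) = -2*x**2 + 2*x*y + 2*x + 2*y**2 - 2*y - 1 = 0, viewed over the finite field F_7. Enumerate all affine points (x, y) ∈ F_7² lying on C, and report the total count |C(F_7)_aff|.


Affine F_7-points: {(1, 2), (1, 5), (2, 2), (2, 4), (3, 1), (3, 4), (5, 5), (6, 1)}; count = 8.

For each of the 49 pairs (x, y) ∈ F_7², evaluate f(x, y) mod 7. Record the zeros.
  x = 0: [0↦6, 1↦6, 2↦3, 3↦4, 4↦2, 5↦4, 6↦3]  zeros at y ∈ ∅
  x = 1: [0↦6, 1↦1, 2↦0, 3↦3, 4↦3, 5↦0, 6↦1]  zeros at y ∈ {2, 5}
  x = 2: [0↦2, 1↦6, 2↦0, 3↦5, 4↦0, 5↦6, 6↦2]  zeros at y ∈ {2, 4}
  x = 3: [0↦1, 1↦0, 2↦3, 3↦3, 4↦0, 5↦1, 6↦6]  zeros at y ∈ {1, 4}
  x = 4: [0↦3, 1↦4, 2↦2, 3↦4, 4↦3, 5↦6, 6↦6]  zeros at y ∈ ∅
  x = 5: [0↦1, 1↦4, 2↦4, 3↦1, 4↦2, 5↦0, 6↦2]  zeros at y ∈ {5}
  x = 6: [0↦2, 1↦0, 2↦2, 3↦1, 4↦4, 5↦4, 6↦1]  zeros at y ∈ {1}
Collecting zeros: affine points = {(1, 2), (1, 5), (2, 2), (2, 4), (3, 1), (3, 4), (5, 5), (6, 1)}.
Total count |C(F_7)_aff| = 8.


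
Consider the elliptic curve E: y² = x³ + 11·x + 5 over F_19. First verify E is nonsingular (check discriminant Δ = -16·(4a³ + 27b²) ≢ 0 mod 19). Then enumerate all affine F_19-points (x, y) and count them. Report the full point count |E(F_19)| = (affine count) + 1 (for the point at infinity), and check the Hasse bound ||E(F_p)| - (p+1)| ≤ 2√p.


Affine points = {(0, 9), (0, 10), (1, 6), (1, 13), (2, 4), (2, 15), (7, 8), (7, 11), (8, 4), (8, 15), (9, 4), (9, 15), (15, 7), (15, 12)}; affine count = 14; |E(F_19)| = 15.

Discriminant check: Δ ∝ 4a³ + 27b² = 4·11³ + 27·5² = 4·1331 + 27·25 ≡ 14 (mod 19). Nonzero ⇒ E is nonsingular.
For each x ∈ F_19, compute rhs = x³ + 11·x + 5 mod 19, then count y ∈ F_19 with y² ≡ rhs.
  x = 0: rhs = 5, matching y values: 9, 10 (2 points).
  x = 1: rhs = 17, matching y values: 6, 13 (2 points).
  x = 2: rhs = 16, matching y values: 4, 15 (2 points).
  x = 3: rhs = 8, matching y values: none (0 points).
  x = 4: rhs = 18, matching y values: none (0 points).
  x = 5: rhs = 14, matching y values: none (0 points).
  x = 6: rhs = 2, matching y values: none (0 points).
  x = 7: rhs = 7, matching y values: 8, 11 (2 points).
  x = 8: rhs = 16, matching y values: 4, 15 (2 points).
  x = 9: rhs = 16, matching y values: 4, 15 (2 points).
  x = 10: rhs = 13, matching y values: none (0 points).
  x = 11: rhs = 13, matching y values: none (0 points).
  x = 12: rhs = 3, matching y values: none (0 points).
  x = 13: rhs = 8, matching y values: none (0 points).
  x = 14: rhs = 15, matching y values: none (0 points).
  x = 15: rhs = 11, matching y values: 7, 12 (2 points).
  x = 16: rhs = 2, matching y values: none (0 points).
  x = 17: rhs = 13, matching y values: none (0 points).
  x = 18: rhs = 12, matching y values: none (0 points).
Total affine count: 14.
Full point count |E(F_19)| = 14 + 1 = 15.
Hasse bound: |15 − (19+1)| = |-5| = 5 ≤ 2√19 ≈ 8.7178 ✓.


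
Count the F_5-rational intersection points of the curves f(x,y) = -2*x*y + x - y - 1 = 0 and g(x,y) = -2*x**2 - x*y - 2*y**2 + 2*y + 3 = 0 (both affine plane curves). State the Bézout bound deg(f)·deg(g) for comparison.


Common zeros: ∅; count = 0; Bézout bound = 4.

deg(f) = 2, deg(g) = 2, so Bézout bound = 4.
Scan x ∈ F_5. For each x, list the y ∈ F_5 with f(x, y) ≡ 0 and those with g(x, y) ≡ 0 (mod 5); the common zeros in that column are the intersection.
  x = 0: f ≡ 0 at y ∈ {4}; g ≡ 0 at y ∈ ∅; common: ∅.
  x = 1: f ≡ 0 at y ∈ {0}; g ≡ 0 at y ∈ {1, 2}; common: ∅.
  x = 2: f ≡ 0 at y ∈ ∅; g ≡ 0 at y ∈ {0}; common: ∅.
  x = 3: f ≡ 0 at y ∈ {1}; g ≡ 0 at y ∈ {0, 2}; common: ∅.
  x = 4: f ≡ 0 at y ∈ {2}; g ≡ 0 at y ∈ ∅; common: ∅.
Collecting: common zeros = ∅, so the count is 0.
Comparison with the Bézout bound: 0 ≤ 4 = deg(f)·deg(g), as expected for curves with no common component (the affine F_5-count falls short of the bound because intersections may lie at infinity, over extension fields, or carry multiplicity).


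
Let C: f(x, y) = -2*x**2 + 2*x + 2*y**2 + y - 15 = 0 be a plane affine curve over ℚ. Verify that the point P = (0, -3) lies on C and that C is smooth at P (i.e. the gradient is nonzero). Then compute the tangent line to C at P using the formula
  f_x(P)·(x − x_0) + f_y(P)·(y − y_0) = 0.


Tangent line at P: 2*x - 11*y - 33 = 0.

Step 1: f(0, -3) = 0, so P lies on C.
Step 2: partial derivatives
  f_x(x, y) = 2 - 4*x, f_y(x, y) = 4*y + 1.
  f_x(P) = 2, f_y(P) = -11 (gradient nonzero, so P is smooth).
Step 3: tangent line at P: 2·(x − 0) + -11·(y − -3) = 0.
Expanding: 2*x - 11*y - 33 = 0.


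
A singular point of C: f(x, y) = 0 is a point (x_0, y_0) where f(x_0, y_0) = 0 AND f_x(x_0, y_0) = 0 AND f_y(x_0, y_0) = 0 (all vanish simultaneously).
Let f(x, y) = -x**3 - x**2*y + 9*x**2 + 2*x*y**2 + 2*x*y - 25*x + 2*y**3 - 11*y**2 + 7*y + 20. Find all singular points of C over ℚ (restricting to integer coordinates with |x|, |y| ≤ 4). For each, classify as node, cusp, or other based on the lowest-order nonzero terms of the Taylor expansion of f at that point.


Singular points: {(3, 1)}; classification: node.

Compute partial derivatives:
  f_x = -3*x**2 - 2*x*y + 18*x + 2*y**2 + 2*y - 25.
  f_y = -x**2 + 4*x*y + 2*x + 6*y**2 - 22*y + 7.
Scan x_0 ∈ {−4, ..., 4}. For each x_0, f_y(x_0, y) is a polynomial in y; find its integer roots y ∈ {−4, ..., 4}, then test f_x and f at those candidates.
  x = -4: f_y(-4, y) = 6*y**2 - 38*y - 17; no integer root y with |y| ≤ 4.
  x = -3: f_y(-3, y) = 6*y**2 - 34*y - 8; no integer root y with |y| ≤ 4.
  x = -2: f_y(-2, y) = 6*y**2 - 30*y - 1; no integer root y with |y| ≤ 4.
  x = -1: f_y(-1, y) = 6*y**2 - 26*y + 4; no integer root y with |y| ≤ 4.
  x = 0: f_y(0, y) = 6*y**2 - 22*y + 7; no integer root y with |y| ≤ 4.
  x = 1: f_y(1, y) = 6*y**2 - 18*y + 8; no integer root y with |y| ≤ 4.
  x = 2: f_y(2, y) = 6*y**2 - 14*y + 7; no integer root y with |y| ≤ 4.
  x = 3: f_y(3, y) = 6*y**2 - 10*y + 4; vanishes at y ∈ {1}. (3, 1): f_x = 0, f = 0 — SINGULAR.
  x = 4: f_y(4, y) = 6*y**2 - 6*y - 1; no integer root y with |y| ≤ 4.
Only singular point on the grid: (3, 1).
Classify: substitute x = 3 + u, y = 1 + v and expand: f = -u**3 - u**2*v - u**2 + 2*u*v**2 + 2*v**3 + v**2.
No constant or linear terms (consistent with a singular point). Quadratic part: -u**2 + v**2. Cubic part: -u**3 - u**2*v + 2*u*v**2 + 2*v**3.
The quadratic part v**2 - u**2 = (v − u)(v + u) splits into two distinct linear factors, so there are two distinct tangent lines y − 1 = ±(x − 3) — this is a node (ordinary double point).
Classification: node.
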